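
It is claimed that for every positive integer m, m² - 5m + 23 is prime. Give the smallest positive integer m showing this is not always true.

m = 19

Check each positive integer m in order until m² - 5m + 23 is not prime.
For m = 1, 2, 3, 4, …, 16, 17, 18 the conclusion holds.
m = 19: m² - 5m + 23 = 289 = 17 × 17, composite.
So m = 19 is the smallest counterexample.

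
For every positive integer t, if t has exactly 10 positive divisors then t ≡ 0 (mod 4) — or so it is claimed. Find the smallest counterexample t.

t = 162

Check each positive integer t in order until t has exactly 10 positive divisors but the claim fails.
t = 48: τ(48) = 10; 48 ≡ 0 (mod 4).
t = 80: τ(80) = 10; 80 ≡ 0 (mod 4).
t = 112: τ(112) = 10; 112 ≡ 0 (mod 4).
t = 162: τ(162) = 10; 162 ≡ 2 (mod 4).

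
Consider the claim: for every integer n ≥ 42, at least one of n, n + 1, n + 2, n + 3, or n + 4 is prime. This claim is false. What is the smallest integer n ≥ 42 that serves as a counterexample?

For n = 42, 43, 44, 45, 46, 47 the conclusion holds.
n = 48: 48 = 2 × 24; 49 = 7 × 7; 50 = 2 × 25; 51 = 3 × 17; 52 = 2 × 26 — all composite.
Hence n = 48 is a counterexample.

n = 48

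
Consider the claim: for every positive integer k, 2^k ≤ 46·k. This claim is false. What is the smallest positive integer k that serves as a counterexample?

A counterexample is any positive integer k such that 2^k > 46·k; we check each in order.
k = 1: 2^k = 2 and 46·k = 46, so 2 ≤ 46.
k = 2: 2^k = 4 and 46·k = 92, so 4 ≤ 92.
k = 3: 2^k = 8 and 46·k = 138, so 8 ≤ 138.
k = 4: 2^k = 16 and 46·k = 184, so 16 ≤ 184.
k = 5: 2^k = 32 and 46·k = 230, so 32 ≤ 230.
k = 6: 2^k = 64 and 46·k = 276, so 64 ≤ 276.
k = 7: 2^k = 128 and 46·k = 322, so 128 ≤ 322.
k = 8: 2^k = 256 and 46·k = 368, so 256 ≤ 368.
k = 9: 2^k = 512 and 46·k = 414, so 512 > 414.

k = 9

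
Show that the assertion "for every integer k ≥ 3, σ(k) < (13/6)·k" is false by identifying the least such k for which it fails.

Check each integer k ≥ 3 in order until the claim fails.
For k = 3, 4, 5, 6, 7, 8, 9, 10, 11 the conclusion holds.
k = 12: σ(12) = 28; 28 ≥ 26.

k = 12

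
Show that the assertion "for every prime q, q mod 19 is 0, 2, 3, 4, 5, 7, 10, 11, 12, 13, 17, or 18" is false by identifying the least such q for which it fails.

q = 47

We need the least prime q for which the claim fails.
The first 14 eligible values, up to q = 43, all satisfy the conclusion.
q = 47: 47 mod 19 = 9 — not in {0, 2, 3, 4, 5, 7, 10, 11, 12, 13, 17, 18}.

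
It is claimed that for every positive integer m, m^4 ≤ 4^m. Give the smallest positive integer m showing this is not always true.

m = 3

A counterexample is any positive integer m such that m^4 > 4^m; we check each in order.
For m = 1, 2 the conclusion holds.
m = 3: m^4 = 81 and 4^m = 64, so 81 > 64.
Hence m = 3 is a counterexample.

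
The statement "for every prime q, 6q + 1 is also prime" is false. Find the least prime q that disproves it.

q = 19

Check each prime q in order until 6q + 1 is not prime.
The first 7 eligible values, up to q = 17, all satisfy the conclusion.
q = 19: 6q + 1 = 115 = 5 × 23, not prime.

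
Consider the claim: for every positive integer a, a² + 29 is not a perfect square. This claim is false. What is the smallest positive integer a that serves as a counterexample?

For a = 1, 2, 3, 4, …, 11, 12, 13 the conclusion holds.
a = 14: 14² + 29 = 225 = 15², a perfect square.
Thus a = 14 disproves the claim, and no smaller a works.

a = 14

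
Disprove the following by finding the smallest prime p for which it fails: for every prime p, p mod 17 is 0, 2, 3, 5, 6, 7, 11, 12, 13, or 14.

p = 43

Check each prime p in order until the claim fails.
For p = 2, 3, 5, 7, …, 31, 37, 41 the conclusion holds.
p = 43: 43 mod 17 = 9 — not in {0, 2, 3, 5, 6, 7, 11, 12, 13, 14}.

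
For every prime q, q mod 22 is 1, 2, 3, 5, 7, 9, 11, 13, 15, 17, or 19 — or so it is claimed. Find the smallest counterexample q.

q = 43

Check each prime q in order until the claim fails.
For q = 2, 3, 5, 7, …, 31, 37, 41 the conclusion holds.
q = 43: 43 mod 22 = 21 — not in {1, 2, 3, 5, 7, 9, 11, 13, 15, 17, 19}.
So q = 43 is the smallest counterexample.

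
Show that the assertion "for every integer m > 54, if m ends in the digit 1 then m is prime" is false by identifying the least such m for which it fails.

m = 81

Check each integer m > 54 in order until m ends in the digit 1 but m is not prime.
For m = 61, 71 the conclusion holds.
m = 81: 81 ends in 1; 81 = 3 × 27, composite.
Hence m = 81 is a counterexample.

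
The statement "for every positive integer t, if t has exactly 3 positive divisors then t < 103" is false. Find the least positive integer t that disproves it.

Check each positive integer t in order until t has exactly 3 positive divisors but the claim fails.
t = 4: τ(4) = 3; 4 < 103.
t = 9: τ(9) = 3; 9 < 103.
t = 25: τ(25) = 3; 25 < 103.
t = 49: τ(49) = 3; 49 < 103.
t = 121: τ(121) = 3; 121 ≥ 103.
So t = 121 is the smallest counterexample.

t = 121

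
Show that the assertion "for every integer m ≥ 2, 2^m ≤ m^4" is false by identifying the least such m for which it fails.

m = 17

For m = 2, 3, 4, 5, …, 14, 15, 16 the conclusion holds.
m = 17: 2^m = 131072 and m^4 = 83521, so 131072 > 83521.
Hence m = 17 is a counterexample.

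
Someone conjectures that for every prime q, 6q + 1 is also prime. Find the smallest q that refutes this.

The first 7 eligible values, up to q = 17, all satisfy the conclusion.
q = 19: 6q + 1 = 115 = 5 × 23, not prime.
Thus q = 19 disproves the claim, and no smaller q works.

q = 19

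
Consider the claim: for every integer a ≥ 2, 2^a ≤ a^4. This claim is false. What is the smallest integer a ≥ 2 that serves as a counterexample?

The first 15 eligible values, up to a = 16, all satisfy the conclusion.
a = 17: 2^a = 131072 and a^4 = 83521, so 131072 > 83521.

a = 17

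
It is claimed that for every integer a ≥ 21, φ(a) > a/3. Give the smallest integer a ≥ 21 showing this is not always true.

a = 24

a = 21: φ(21) = 12 and 21/3 = 7, so φ(21) > 21/3.
a = 22: φ(22) = 10 and 22/3 = 22/3, so φ(22) > 22/3.
a = 23: φ(23) = 22 and 23/3 = 23/3, so φ(23) > 23/3.
a = 24: φ(24) = 8 and 24/3 = 8, so φ(24) ≤ 24/3.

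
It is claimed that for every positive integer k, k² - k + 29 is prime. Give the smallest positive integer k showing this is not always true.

We need the least positive integer k for which k² - k + 29 is not prime.
k = 1: k² - k + 29 = 29, prime.
k = 2: k² - k + 29 = 31, prime.
k = 3: k² - k + 29 = 35 = 5 × 7, composite.

k = 3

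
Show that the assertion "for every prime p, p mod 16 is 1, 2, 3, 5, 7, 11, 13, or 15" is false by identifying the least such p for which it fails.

Check each prime p in order until the claim fails.
The first 12 eligible values, up to p = 37, all satisfy the conclusion.
p = 41: 41 mod 16 = 9 — not in {1, 2, 3, 5, 7, 11, 13, 15}.

p = 41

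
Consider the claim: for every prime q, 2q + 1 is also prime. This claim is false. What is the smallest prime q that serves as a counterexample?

A counterexample is any prime q such that 2q + 1 is not prime; we check each in order.
For q = 2, 3, 5 the conclusion holds.
q = 7: 2q + 1 = 15 = 3 × 5, not prime.

q = 7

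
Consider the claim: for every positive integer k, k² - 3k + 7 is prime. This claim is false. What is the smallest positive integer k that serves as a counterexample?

k = 6

Check each positive integer k in order until k² - 3k + 7 is not prime.
The first 5 eligible values, up to k = 5, all satisfy the conclusion.
k = 6: k² - 3k + 7 = 25 = 5 × 5, composite.
Thus k = 6 disproves the claim, and no smaller k works.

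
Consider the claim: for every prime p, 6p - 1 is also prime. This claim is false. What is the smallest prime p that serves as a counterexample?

p = 11

Check each prime p in order until 6p - 1 is not prime.
p = 2: 6p - 1 = 11, prime.
p = 3: 6p - 1 = 17, prime.
p = 5: 6p - 1 = 29, prime.
p = 7: 6p - 1 = 41, prime.
p = 11: 6p - 1 = 65 = 5 × 13, not prime.
So p = 11 is the smallest counterexample.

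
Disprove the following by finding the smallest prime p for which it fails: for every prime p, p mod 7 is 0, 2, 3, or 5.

Check each prime p in order until the claim fails.
p = 2: 2 mod 7 = 2.
p = 3: 3 mod 7 = 3.
p = 5: 5 mod 7 = 5.
p = 7: 7 mod 7 = 0.
p = 11: 11 mod 7 = 4 — not in {0, 2, 3, 5}.
Hence p = 11 is a counterexample.

p = 11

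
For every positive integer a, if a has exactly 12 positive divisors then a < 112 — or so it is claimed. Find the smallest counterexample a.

We need the least positive integer a for which a has exactly 12 positive divisors but the claim fails.
The first 6 eligible values, up to a = 108, all satisfy the conclusion.
a = 126: τ(126) = 12; 126 ≥ 112.

a = 126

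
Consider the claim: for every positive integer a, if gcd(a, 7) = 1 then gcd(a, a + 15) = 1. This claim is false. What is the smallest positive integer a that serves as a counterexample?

a = 3

A counterexample is any positive integer a such that gcd(a, 7) = 1 but gcd(a, a + 15) > 1; we check each in order.
For a = 1, 2 the conclusion holds.
a = 3: gcd(3, 18) = 3.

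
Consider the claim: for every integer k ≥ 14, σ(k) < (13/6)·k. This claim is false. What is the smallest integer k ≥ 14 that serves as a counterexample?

The first 4 eligible values, up to k = 17, all satisfy the conclusion.
k = 18: σ(18) = 39; 39 ≥ 39.
Hence k = 18 is a counterexample.

k = 18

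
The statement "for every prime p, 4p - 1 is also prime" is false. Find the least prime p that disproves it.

For p = 2, 3, 5 the conclusion holds.
p = 7: 4p - 1 = 27 = 3 × 9, not prime.

p = 7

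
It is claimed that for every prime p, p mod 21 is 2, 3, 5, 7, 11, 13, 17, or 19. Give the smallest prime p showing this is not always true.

We need the least prime p for which the claim fails.
The first 9 eligible values, up to p = 23, all satisfy the conclusion.
p = 29: 29 mod 21 = 8 — not in {2, 3, 5, 7, 11, 13, 17, 19}.
Hence p = 29 is a counterexample.

p = 29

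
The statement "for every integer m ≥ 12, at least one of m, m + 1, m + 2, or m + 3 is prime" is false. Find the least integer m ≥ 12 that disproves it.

We need the least integer m ≥ 12 for which m, m + 1, m + 2, m + 3 are all composite.
For m = 12, 13, 14, 15, …, 21, 22, 23 the conclusion holds.
m = 24: 24 = 2 × 12; 25 = 5 × 5; 26 = 2 × 13; 27 = 3 × 9 — all composite.

m = 24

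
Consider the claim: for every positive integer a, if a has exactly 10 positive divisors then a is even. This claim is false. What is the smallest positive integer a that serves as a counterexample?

a = 405

Check each positive integer a in order until a has exactly 10 positive divisors but a is odd.
The first 9 eligible values, up to a = 368, all satisfy the conclusion.
a = 405: divisors of 405: 10 divisors; 405 is odd.
So a = 405 is the smallest counterexample.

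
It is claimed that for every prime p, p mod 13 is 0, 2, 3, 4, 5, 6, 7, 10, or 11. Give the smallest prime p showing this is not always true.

A counterexample is any prime p such that the claim fails; we check each in order.
The first 14 eligible values, up to p = 43, all satisfy the conclusion.
p = 47: 47 mod 13 = 8 — not in {0, 2, 3, 4, 5, 6, 7, 10, 11}.

p = 47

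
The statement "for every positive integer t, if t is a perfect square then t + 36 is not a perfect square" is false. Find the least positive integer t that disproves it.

Check each positive integer t in order until t is a perfect square but t + 36 is a perfect square.
For t = 1, 4, 9, 16, 25, 36, 49 the conclusion holds.
t = 64: 64 = 8² and 64 + 36 = 100 = 10².

t = 64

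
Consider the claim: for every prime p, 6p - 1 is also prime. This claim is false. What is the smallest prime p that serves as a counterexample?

Check each prime p in order until 6p - 1 is not prime.
p = 2: 6p - 1 = 11, prime.
p = 3: 6p - 1 = 17, prime.
p = 5: 6p - 1 = 29, prime.
p = 7: 6p - 1 = 41, prime.
p = 11: 6p - 1 = 65 = 5 × 13, not prime.
Thus p = 11 disproves the claim, and no smaller p works.

p = 11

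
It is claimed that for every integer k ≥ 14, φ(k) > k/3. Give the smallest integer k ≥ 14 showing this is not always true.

The first 4 eligible values, up to k = 17, all satisfy the conclusion.
k = 18: φ(18) = 6 and 18/3 = 6, so φ(18) ≤ 18/3.
Thus k = 18 disproves the claim, and no smaller k works.

k = 18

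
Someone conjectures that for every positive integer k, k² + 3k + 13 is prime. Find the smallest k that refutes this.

We need the least positive integer k for which k² + 3k + 13 is not prime.
k = 1: k² + 3k + 13 = 17, prime.
k = 2: k² + 3k + 13 = 23, prime.
k = 3: k² + 3k + 13 = 31, prime.
k = 4: k² + 3k + 13 = 41, prime.
k = 5: k² + 3k + 13 = 53, prime.
k = 6: k² + 3k + 13 = 67, prime.
k = 7: k² + 3k + 13 = 83, prime.
k = 8: k² + 3k + 13 = 101, prime.
k = 9: k² + 3k + 13 = 121 = 11 × 11, composite.

k = 9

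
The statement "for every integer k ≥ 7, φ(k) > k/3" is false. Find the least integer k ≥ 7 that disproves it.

The first 5 eligible values, up to k = 11, all satisfy the conclusion.
k = 12: φ(12) = 4 and 12/3 = 4, so φ(12) ≤ 12/3.

k = 12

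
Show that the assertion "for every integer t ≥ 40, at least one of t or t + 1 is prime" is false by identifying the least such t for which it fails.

A counterexample is any integer t ≥ 40 such that t, t + 1 are both composite; we check each in order.
For t = 40, 41, 42, 43 the conclusion holds.
t = 44: 44 = 2 × 22; 45 = 3 × 15 — both composite.
So t = 44 is the smallest counterexample.

t = 44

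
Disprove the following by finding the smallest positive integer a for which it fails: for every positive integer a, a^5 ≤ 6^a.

a = 3

We need the least positive integer a for which a^5 > 6^a.
a = 1: a^5 = 1 and 6^a = 6, so 1 ≤ 6.
a = 2: a^5 = 32 and 6^a = 36, so 32 ≤ 36.
a = 3: a^5 = 243 and 6^a = 216, so 243 > 216.
So a = 3 is the smallest counterexample.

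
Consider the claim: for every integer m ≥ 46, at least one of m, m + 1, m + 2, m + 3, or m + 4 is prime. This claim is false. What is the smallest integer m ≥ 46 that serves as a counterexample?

Check each integer m ≥ 46 in order until m, m + 1, m + 2, m + 3, m + 4 are all composite.
m = 46: 47 is prime.
m = 47: 47 is prime.
m = 48: 48 = 2 × 24; 49 = 7 × 7; 50 = 2 × 25; 51 = 3 × 17; 52 = 2 × 26 — all composite.
Thus m = 48 disproves the claim, and no smaller m works.

m = 48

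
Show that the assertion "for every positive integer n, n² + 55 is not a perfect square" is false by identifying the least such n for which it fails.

n = 3

For n = 1, 2 the conclusion holds.
n = 3: 3² + 55 = 64 = 8², a perfect square.
Hence n = 3 is a counterexample.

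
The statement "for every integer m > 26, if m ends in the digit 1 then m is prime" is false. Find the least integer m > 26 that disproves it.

Check each integer m > 26 in order until m ends in the digit 1 but m is not prime.
m = 31: 31 ends in 1 and is prime.
m = 41: 41 ends in 1 and is prime.
m = 51: 51 ends in 1; 51 = 3 × 17, composite.

m = 51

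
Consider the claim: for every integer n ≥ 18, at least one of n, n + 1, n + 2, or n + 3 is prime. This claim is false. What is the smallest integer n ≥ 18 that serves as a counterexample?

We need the least integer n ≥ 18 for which n, n + 1, n + 2, n + 3 are all composite.
n = 18: 19 is prime.
n = 19: 19 is prime.
n = 20: 23 is prime.
n = 21: 23 is prime.
n = 22: 23 is prime.
n = 23: 23 is prime.
n = 24: 24 = 2 × 12; 25 = 5 × 5; 26 = 2 × 13; 27 = 3 × 9 — all composite.
So n = 24 is the smallest counterexample.

n = 24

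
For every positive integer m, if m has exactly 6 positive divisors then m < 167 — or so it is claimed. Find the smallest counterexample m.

The first 23 eligible values, up to m = 164, all satisfy the conclusion.
m = 171: τ(171) = 6; 171 ≥ 167.

m = 171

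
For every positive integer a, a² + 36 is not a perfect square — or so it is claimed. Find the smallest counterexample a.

a = 8

Check each positive integer a in order until a² + 36 is a perfect square.
a = 1: 1² + 36 = 37, not a perfect square.
a = 2: 2² + 36 = 40, not a perfect square.
a = 3: 3² + 36 = 45, not a perfect square.
a = 4: 4² + 36 = 52, not a perfect square.
a = 5: 5² + 36 = 61, not a perfect square.
a = 6: 6² + 36 = 72, not a perfect square.
a = 7: 7² + 36 = 85, not a perfect square.
a = 8: 8² + 36 = 100 = 10², a perfect square.
So a = 8 is the smallest counterexample.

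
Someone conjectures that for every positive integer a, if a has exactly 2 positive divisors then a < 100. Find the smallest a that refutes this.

a = 101

A counterexample is any positive integer a such that a has exactly 2 positive divisors but the claim fails; we check each in order.
The first 25 eligible values, up to a = 97, all satisfy the conclusion.
a = 101: τ(101) = 2; 101 ≥ 100.
Thus a = 101 disproves the claim, and no smaller a works.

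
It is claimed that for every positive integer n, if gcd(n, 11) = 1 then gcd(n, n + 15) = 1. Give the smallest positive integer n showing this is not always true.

n = 3

n = 1: gcd(1, 16) = 1.
n = 2: gcd(2, 17) = 1.
n = 3: gcd(3, 18) = 3.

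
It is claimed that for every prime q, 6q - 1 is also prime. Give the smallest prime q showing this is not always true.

The first 4 eligible values, up to q = 7, all satisfy the conclusion.
q = 11: 6q - 1 = 65 = 5 × 13, not prime.
Thus q = 11 disproves the claim, and no smaller q works.

q = 11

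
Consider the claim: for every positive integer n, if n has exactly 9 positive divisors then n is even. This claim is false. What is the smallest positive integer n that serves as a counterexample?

n = 225

A counterexample is any positive integer n such that n has exactly 9 positive divisors but n is odd; we check each in order.
For n = 36, 100, 196 the conclusion holds.
n = 225: divisors of 225: 9 divisors; 225 is odd.
So n = 225 is the smallest counterexample.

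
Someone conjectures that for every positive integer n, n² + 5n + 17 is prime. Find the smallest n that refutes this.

n = 8

For n = 1, 2, 3, 4, 5, 6, 7 the conclusion holds.
n = 8: n² + 5n + 17 = 121 = 11 × 11, composite.
Hence n = 8 is a counterexample.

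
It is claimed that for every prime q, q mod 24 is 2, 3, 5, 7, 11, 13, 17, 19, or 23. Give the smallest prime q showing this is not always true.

Check each prime q in order until the claim fails.
For q = 2, 3, 5, 7, …, 61, 67, 71 the conclusion holds.
q = 73: 73 mod 24 = 1 — not in {2, 3, 5, 7, 11, 13, 17, 19, 23}.
So q = 73 is the smallest counterexample.

q = 73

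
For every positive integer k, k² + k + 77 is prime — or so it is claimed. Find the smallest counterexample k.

The first 5 eligible values, up to k = 5, all satisfy the conclusion.
k = 6: k² + k + 77 = 119 = 7 × 17, composite.
Thus k = 6 disproves the claim, and no smaller k works.

k = 6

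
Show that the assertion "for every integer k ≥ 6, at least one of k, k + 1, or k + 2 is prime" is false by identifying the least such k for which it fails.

k = 8

k = 6: 7 is prime.
k = 7: 7 is prime.
k = 8: 8 = 2 × 4; 9 = 3 × 3; 10 = 2 × 5 — all composite.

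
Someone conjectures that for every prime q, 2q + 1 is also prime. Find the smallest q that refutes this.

A counterexample is any prime q such that 2q + 1 is not prime; we check each in order.
For q = 2, 3, 5 the conclusion holds.
q = 7: 2q + 1 = 15 = 3 × 5, not prime.

q = 7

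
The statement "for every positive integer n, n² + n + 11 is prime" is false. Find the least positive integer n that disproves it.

We need the least positive integer n for which n² + n + 11 is not prime.
For n = 1, 2, 3, 4, 5, 6, 7, 8, 9 the conclusion holds.
n = 10: n² + n + 11 = 121 = 11 × 11, composite.
So n = 10 is the smallest counterexample.

n = 10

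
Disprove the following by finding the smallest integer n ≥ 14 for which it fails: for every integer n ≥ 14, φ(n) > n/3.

n = 18

Check each integer n ≥ 14 in order until the claim fails.
For n = 14, 15, 16, 17 the conclusion holds.
n = 18: φ(18) = 6 and 18/3 = 6, so φ(18) ≤ 18/3.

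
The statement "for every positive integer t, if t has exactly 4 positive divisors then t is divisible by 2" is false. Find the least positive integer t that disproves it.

We need the least positive integer t for which t has exactly 4 positive divisors but t is not divisible by 2.
The first 4 eligible values, up to t = 14, all satisfy the conclusion.
t = 15: τ(15) = 4; 15 mod 2 = 1.

t = 15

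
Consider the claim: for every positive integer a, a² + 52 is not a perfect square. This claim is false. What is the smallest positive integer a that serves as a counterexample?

a = 12

Check each positive integer a in order until a² + 52 is a perfect square.
For a = 1, 2, 3, 4, …, 9, 10, 11 the conclusion holds.
a = 12: 12² + 52 = 196 = 14², a perfect square.
Thus a = 12 disproves the claim, and no smaller a works.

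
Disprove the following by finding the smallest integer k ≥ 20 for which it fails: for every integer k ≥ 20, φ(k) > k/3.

For k = 20, 21, 22, 23 the conclusion holds.
k = 24: φ(24) = 8 and 24/3 = 8, so φ(24) ≤ 24/3.
So k = 24 is the smallest counterexample.

k = 24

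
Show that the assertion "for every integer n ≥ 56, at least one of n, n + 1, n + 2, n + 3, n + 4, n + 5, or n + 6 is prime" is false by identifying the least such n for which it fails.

Check each integer n ≥ 56 in order until n, n + 1, n + 2, n + 3, n + 4, n + 5, n + 6 are all composite.
For n = 56, 57, 58, 59, …, 87, 88, 89 the conclusion holds.
n = 90: 90 = 2 × 45; 91 = 7 × 13; 92 = 2 × 46; 93 = 3 × 31; 94 = 2 × 47; 95 = 5 × 19; 96 = 2 × 48 — all composite.

n = 90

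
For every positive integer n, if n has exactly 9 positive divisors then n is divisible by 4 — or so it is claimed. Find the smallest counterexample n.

For n = 36, 100, 196 the conclusion holds.
n = 225: τ(225) = 9; 225 mod 4 = 1.
Thus n = 225 disproves the claim, and no smaller n works.

n = 225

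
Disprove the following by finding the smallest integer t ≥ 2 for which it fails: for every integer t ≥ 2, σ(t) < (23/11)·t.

Check each integer t ≥ 2 in order until the claim fails.
For t = 2, 3, 4, 5, 6, 7, 8, 9, 10, 11 the conclusion holds.
t = 12: σ(12) = 28; 28 ≥ 276/11.
Thus t = 12 disproves the claim, and no smaller t works.

t = 12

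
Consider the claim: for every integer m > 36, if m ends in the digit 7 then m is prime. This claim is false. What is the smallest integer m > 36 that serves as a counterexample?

Check each integer m > 36 in order until m ends in the digit 7 but m is not prime.
m = 37: 37 ends in 7 and is prime.
m = 47: 47 ends in 7 and is prime.
m = 57: 57 ends in 7; 57 = 3 × 19, composite.
Hence m = 57 is a counterexample.

m = 57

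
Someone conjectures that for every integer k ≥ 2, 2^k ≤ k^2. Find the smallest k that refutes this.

k = 2: 2^k = 4 and k^2 = 4, so 4 ≤ 4.
k = 3: 2^k = 8 and k^2 = 9, so 8 ≤ 9.
k = 4: 2^k = 16 and k^2 = 16, so 16 ≤ 16.
k = 5: 2^k = 32 and k^2 = 25, so 32 > 25.

k = 5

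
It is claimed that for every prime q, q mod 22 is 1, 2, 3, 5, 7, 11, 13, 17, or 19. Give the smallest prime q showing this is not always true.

For q = 2, 3, 5, 7, 11, 13, 17, 19, 23, 29 the conclusion holds.
q = 31: 31 mod 22 = 9 — not in {1, 2, 3, 5, 7, 11, 13, 17, 19}.

q = 31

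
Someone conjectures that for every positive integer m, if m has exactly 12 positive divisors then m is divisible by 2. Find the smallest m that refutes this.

m = 315

For m = 60, 72, 84, 90, …, 294, 306, 308 the conclusion holds.
m = 315: τ(315) = 12; 315 mod 2 = 1.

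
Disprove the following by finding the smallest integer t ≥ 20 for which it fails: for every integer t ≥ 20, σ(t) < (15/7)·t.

t = 24

t = 20: σ(20) = 42; 42 < 300/7.
t = 21: σ(21) = 32; 32 < 45.
t = 22: σ(22) = 36; 36 < 330/7.
t = 23: σ(23) = 24; 24 < 345/7.
t = 24: σ(24) = 60; 60 ≥ 360/7.
Thus t = 24 disproves the claim, and no smaller t works.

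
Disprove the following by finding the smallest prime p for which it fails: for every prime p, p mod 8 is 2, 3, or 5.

p = 7

Check each prime p in order until the claim fails.
p = 2: 2 mod 8 = 2.
p = 3: 3 mod 8 = 3.
p = 5: 5 mod 8 = 5.
p = 7: 7 mod 8 = 7 — not in {2, 3, 5}.
Thus p = 7 disproves the claim, and no smaller p works.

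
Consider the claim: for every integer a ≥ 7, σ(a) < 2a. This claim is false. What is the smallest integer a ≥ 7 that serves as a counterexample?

The first 5 eligible values, up to a = 11, all satisfy the conclusion.
a = 12: σ(12) = 28; 28 ≥ 24.

a = 12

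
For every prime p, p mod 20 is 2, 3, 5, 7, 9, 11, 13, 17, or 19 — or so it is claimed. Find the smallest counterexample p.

p = 41

A counterexample is any prime p such that the claim fails; we check each in order.
For p = 2, 3, 5, 7, …, 29, 31, 37 the conclusion holds.
p = 41: 41 mod 20 = 1 — not in {2, 3, 5, 7, 9, 11, 13, 17, 19}.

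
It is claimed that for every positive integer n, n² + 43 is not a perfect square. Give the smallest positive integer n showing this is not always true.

n = 21

We need the least positive integer n for which n² + 43 is a perfect square.
For n = 1, 2, 3, 4, …, 18, 19, 20 the conclusion holds.
n = 21: 21² + 43 = 484 = 22², a perfect square.
Thus n = 21 disproves the claim, and no smaller n works.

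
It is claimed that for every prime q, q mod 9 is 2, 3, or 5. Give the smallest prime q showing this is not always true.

q = 2: 2 mod 9 = 2.
q = 3: 3 mod 9 = 3.
q = 5: 5 mod 9 = 5.
q = 7: 7 mod 9 = 7 — not in {2, 3, 5}.

q = 7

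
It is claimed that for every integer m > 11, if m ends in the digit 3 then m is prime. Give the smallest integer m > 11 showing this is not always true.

m = 33

m = 13: 13 ends in 3 and is prime.
m = 23: 23 ends in 3 and is prime.
m = 33: 33 ends in 3; 33 = 3 × 11, composite.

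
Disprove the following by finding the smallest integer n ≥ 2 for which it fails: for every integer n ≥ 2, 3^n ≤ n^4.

Check each integer n ≥ 2 in order until 3^n > n^4.
For n = 2, 3, 4, 5, 6, 7 the conclusion holds.
n = 8: 3^n = 6561 and n^4 = 4096, so 6561 > 4096.

n = 8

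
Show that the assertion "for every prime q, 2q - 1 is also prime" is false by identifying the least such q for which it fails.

q = 5

We need the least prime q for which 2q - 1 is not prime.
q = 2: 2q - 1 = 3, prime.
q = 3: 2q - 1 = 5, prime.
q = 5: 2q - 1 = 9 = 3 × 3, not prime.
Thus q = 5 disproves the claim, and no smaller q works.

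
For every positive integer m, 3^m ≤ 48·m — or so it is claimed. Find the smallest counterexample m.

Check each positive integer m in order until 3^m > 48·m.
The first 4 eligible values, up to m = 4, all satisfy the conclusion.
m = 5: 3^m = 243 and 48·m = 240, so 243 > 240.
Thus m = 5 disproves the claim, and no smaller m works.

m = 5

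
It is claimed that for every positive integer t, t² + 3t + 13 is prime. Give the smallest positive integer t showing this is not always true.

The first 8 eligible values, up to t = 8, all satisfy the conclusion.
t = 9: t² + 3t + 13 = 121 = 11 × 11, composite.

t = 9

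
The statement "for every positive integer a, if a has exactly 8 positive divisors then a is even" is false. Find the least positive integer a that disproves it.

Check each positive integer a in order until a has exactly 8 positive divisors but a is odd.
For a = 24, 30, 40, 42, …, 88, 102, 104 the conclusion holds.
a = 105: divisors of 105: 1, 3, 5, 7, 15, 21, 35, 105; 105 is odd.
Thus a = 105 disproves the claim, and no smaller a works.

a = 105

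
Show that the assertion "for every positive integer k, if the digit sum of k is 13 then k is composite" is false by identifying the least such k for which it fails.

k = 67

For k = 49, 58 the conclusion holds.
k = 67: digit sum 13; 67 is prime, not composite.
Hence k = 67 is a counterexample.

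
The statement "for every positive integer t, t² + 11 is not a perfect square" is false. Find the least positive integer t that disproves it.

Check each positive integer t in order until t² + 11 is a perfect square.
For t = 1, 2, 3, 4 the conclusion holds.
t = 5: 5² + 11 = 36 = 6², a perfect square.
Hence t = 5 is a counterexample.

t = 5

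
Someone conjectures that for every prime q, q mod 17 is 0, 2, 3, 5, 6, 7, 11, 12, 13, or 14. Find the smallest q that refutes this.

q = 43

A counterexample is any prime q such that the claim fails; we check each in order.
For q = 2, 3, 5, 7, …, 31, 37, 41 the conclusion holds.
q = 43: 43 mod 17 = 9 — not in {0, 2, 3, 5, 6, 7, 11, 12, 13, 14}.
So q = 43 is the smallest counterexample.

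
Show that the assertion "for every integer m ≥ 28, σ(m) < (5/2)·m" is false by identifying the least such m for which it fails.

m = 36

A counterexample is any integer m ≥ 28 such that the claim fails; we check each in order.
For m = 28, 29, 30, 31, 32, 33, 34, 35 the conclusion holds.
m = 36: σ(36) = 91; 91 ≥ 90.
So m = 36 is the smallest counterexample.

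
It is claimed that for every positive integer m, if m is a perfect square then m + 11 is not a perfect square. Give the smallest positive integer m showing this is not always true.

m = 25

A counterexample is any positive integer m such that m is a perfect square but m + 11 is a perfect square; we check each in order.
For m = 1, 4, 9, 16 the conclusion holds.
m = 25: 25 = 5² and 25 + 11 = 36 = 6².
Hence m = 25 is a counterexample.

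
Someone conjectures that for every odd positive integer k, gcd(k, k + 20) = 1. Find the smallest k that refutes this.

k = 5

We need the least odd positive integer k for which gcd(k, k + 20) > 1.
For k = 1, 3 the conclusion holds.
k = 5: gcd(5, 25) = 5.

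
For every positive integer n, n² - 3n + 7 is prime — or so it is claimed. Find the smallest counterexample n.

n = 6

A counterexample is any positive integer n such that n² - 3n + 7 is not prime; we check each in order.
For n = 1, 2, 3, 4, 5 the conclusion holds.
n = 6: n² - 3n + 7 = 25 = 5 × 5, composite.
Thus n = 6 disproves the claim, and no smaller n works.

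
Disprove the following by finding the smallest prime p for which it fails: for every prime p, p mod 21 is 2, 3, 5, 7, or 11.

For p = 2, 3, 5, 7, 11 the conclusion holds.
p = 13: 13 mod 21 = 13 — not in {2, 3, 5, 7, 11}.
Hence p = 13 is a counterexample.

p = 13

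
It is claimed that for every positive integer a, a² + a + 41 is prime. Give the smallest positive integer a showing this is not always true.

A counterexample is any positive integer a such that a² + a + 41 is not prime; we check each in order.
For a = 1, 2, 3, 4, …, 37, 38, 39 the conclusion holds.
a = 40: a² + a + 41 = 1681 = 41 × 41, composite.
Hence a = 40 is a counterexample.

a = 40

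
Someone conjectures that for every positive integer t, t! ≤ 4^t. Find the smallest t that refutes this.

We need the least positive integer t for which t! > 4^t.
The first 8 eligible values, up to t = 8, all satisfy the conclusion.
t = 9: t! = 362880 and 4^t = 262144, so 362880 > 262144.
Hence t = 9 is a counterexample.

t = 9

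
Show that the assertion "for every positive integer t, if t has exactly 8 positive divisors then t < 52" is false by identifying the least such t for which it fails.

The first 4 eligible values, up to t = 42, all satisfy the conclusion.
t = 54: τ(54) = 8; 54 ≥ 52.

t = 54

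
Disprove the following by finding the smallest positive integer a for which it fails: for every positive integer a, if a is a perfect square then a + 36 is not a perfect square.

a = 64

Check each positive integer a in order until a is a perfect square but a + 36 is a perfect square.
For a = 1, 4, 9, 16, 25, 36, 49 the conclusion holds.
a = 64: 64 = 8² and 64 + 36 = 100 = 10².
Thus a = 64 disproves the claim, and no smaller a works.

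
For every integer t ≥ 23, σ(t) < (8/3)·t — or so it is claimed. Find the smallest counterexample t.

t = 60

The first 37 eligible values, up to t = 59, all satisfy the conclusion.
t = 60: σ(60) = 168; 168 ≥ 160.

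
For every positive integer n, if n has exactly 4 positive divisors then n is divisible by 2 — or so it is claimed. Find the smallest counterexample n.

n = 15

A counterexample is any positive integer n such that n has exactly 4 positive divisors but n is not divisible by 2; we check each in order.
The first 4 eligible values, up to n = 14, all satisfy the conclusion.
n = 15: τ(15) = 4; 15 mod 2 = 1.
Thus n = 15 disproves the claim, and no smaller n works.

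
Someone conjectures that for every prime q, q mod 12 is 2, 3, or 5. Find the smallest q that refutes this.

q = 2: 2 mod 12 = 2.
q = 3: 3 mod 12 = 3.
q = 5: 5 mod 12 = 5.
q = 7: 7 mod 12 = 7 — not in {2, 3, 5}.
Hence q = 7 is a counterexample.

q = 7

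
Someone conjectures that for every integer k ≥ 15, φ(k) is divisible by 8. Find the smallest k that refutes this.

k = 18

A counterexample is any integer k ≥ 15 such that φ(k) is not divisible by 8; we check each in order.
For k = 15, 16, 17 the conclusion holds.
k = 18: φ(18) = 6; 6 mod 8 = 6.
So k = 18 is the smallest counterexample.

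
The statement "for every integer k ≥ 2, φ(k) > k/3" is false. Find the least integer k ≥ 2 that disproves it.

A counterexample is any integer k ≥ 2 such that the claim fails; we check each in order.
k = 2: φ(2) = 1 and 2/3 = 2/3, so φ(2) > 2/3.
k = 3: φ(3) = 2 and 3/3 = 1, so φ(3) > 3/3.
k = 4: φ(4) = 2 and 4/3 = 4/3, so φ(4) > 4/3.
k = 5: φ(5) = 4 and 5/3 = 5/3, so φ(5) > 5/3.
k = 6: φ(6) = 2 and 6/3 = 2, so φ(6) ≤ 6/3.
Hence k = 6 is a counterexample.

k = 6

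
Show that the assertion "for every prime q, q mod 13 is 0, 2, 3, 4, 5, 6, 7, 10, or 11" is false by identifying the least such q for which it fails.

Check each prime q in order until the claim fails.
For q = 2, 3, 5, 7, …, 37, 41, 43 the conclusion holds.
q = 47: 47 mod 13 = 8 — not in {0, 2, 3, 4, 5, 6, 7, 10, 11}.
Hence q = 47 is a counterexample.

q = 47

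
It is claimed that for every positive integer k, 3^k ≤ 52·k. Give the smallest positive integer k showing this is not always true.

k = 6

Check each positive integer k in order until 3^k > 52·k.
k = 1: 3^k = 3 and 52·k = 52, so 3 ≤ 52.
k = 2: 3^k = 9 and 52·k = 104, so 9 ≤ 104.
k = 3: 3^k = 27 and 52·k = 156, so 27 ≤ 156.
k = 4: 3^k = 81 and 52·k = 208, so 81 ≤ 208.
k = 5: 3^k = 243 and 52·k = 260, so 243 ≤ 260.
k = 6: 3^k = 729 and 52·k = 312, so 729 > 312.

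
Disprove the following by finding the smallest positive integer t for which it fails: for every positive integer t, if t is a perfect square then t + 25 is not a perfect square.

t = 144

For t = 1, 4, 9, 16, …, 81, 100, 121 the conclusion holds.
t = 144: 144 = 12² and 144 + 25 = 169 = 13².
Thus t = 144 disproves the claim, and no smaller t works.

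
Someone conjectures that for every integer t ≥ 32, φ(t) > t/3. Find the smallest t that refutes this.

A counterexample is any integer t ≥ 32 such that the claim fails; we check each in order.
t = 32: φ(32) = 16 and 32/3 = 32/3, so φ(32) > 32/3.
t = 33: φ(33) = 20 and 33/3 = 11, so φ(33) > 33/3.
t = 34: φ(34) = 16 and 34/3 = 34/3, so φ(34) > 34/3.
t = 35: φ(35) = 24 and 35/3 = 35/3, so φ(35) > 35/3.
t = 36: φ(36) = 12 and 36/3 = 12, so φ(36) ≤ 36/3.
So t = 36 is the smallest counterexample.

t = 36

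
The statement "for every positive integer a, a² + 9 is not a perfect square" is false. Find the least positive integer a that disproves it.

a = 1: 1² + 9 = 10, not a perfect square.
a = 2: 2² + 9 = 13, not a perfect square.
a = 3: 3² + 9 = 18, not a perfect square.
a = 4: 4² + 9 = 25 = 5², a perfect square.

a = 4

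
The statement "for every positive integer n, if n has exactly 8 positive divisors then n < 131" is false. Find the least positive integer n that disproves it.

n = 135

The first 17 eligible values, up to n = 130, all satisfy the conclusion.
n = 135: τ(135) = 8; 135 ≥ 131.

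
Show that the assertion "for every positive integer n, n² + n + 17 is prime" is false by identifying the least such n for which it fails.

Check each positive integer n in order until n² + n + 17 is not prime.
The first 15 eligible values, up to n = 15, all satisfy the conclusion.
n = 16: n² + n + 17 = 289 = 17 × 17, composite.
Thus n = 16 disproves the claim, and no smaller n works.

n = 16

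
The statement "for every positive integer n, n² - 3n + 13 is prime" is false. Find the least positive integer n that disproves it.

Check each positive integer n in order until n² - 3n + 13 is not prime.
For n = 1, 2, 3, 4, …, 9, 10, 11 the conclusion holds.
n = 12: n² - 3n + 13 = 121 = 11 × 11, composite.
Thus n = 12 disproves the claim, and no smaller n works.

n = 12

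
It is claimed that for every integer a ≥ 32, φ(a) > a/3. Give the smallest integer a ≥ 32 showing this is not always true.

We need the least integer a ≥ 32 for which the claim fails.
a = 32: φ(32) = 16 and 32/3 = 32/3, so φ(32) > 32/3.
a = 33: φ(33) = 20 and 33/3 = 11, so φ(33) > 33/3.
a = 34: φ(34) = 16 and 34/3 = 34/3, so φ(34) > 34/3.
a = 35: φ(35) = 24 and 35/3 = 35/3, so φ(35) > 35/3.
a = 36: φ(36) = 12 and 36/3 = 12, so φ(36) ≤ 36/3.

a = 36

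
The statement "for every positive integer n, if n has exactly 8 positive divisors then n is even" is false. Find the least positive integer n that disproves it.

A counterexample is any positive integer n such that n has exactly 8 positive divisors but n is odd; we check each in order.
For n = 24, 30, 40, 42, …, 88, 102, 104 the conclusion holds.
n = 105: divisors of 105: 1, 3, 5, 7, 15, 21, 35, 105; 105 is odd.

n = 105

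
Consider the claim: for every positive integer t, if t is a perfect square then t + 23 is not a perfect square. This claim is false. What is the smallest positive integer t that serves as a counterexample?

t = 121

A counterexample is any positive integer t such that t is a perfect square but t + 23 is a perfect square; we check each in order.
For t = 1, 4, 9, 16, 25, 36, 49, 64, 81, 100 the conclusion holds.
t = 121: 121 = 11² and 121 + 23 = 144 = 12².
Thus t = 121 disproves the claim, and no smaller t works.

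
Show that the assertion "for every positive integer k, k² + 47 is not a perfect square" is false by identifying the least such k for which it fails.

k = 23

We need the least positive integer k for which k² + 47 is a perfect square.
For k = 1, 2, 3, 4, …, 20, 21, 22 the conclusion holds.
k = 23: 23² + 47 = 576 = 24², a perfect square.
Thus k = 23 disproves the claim, and no smaller k works.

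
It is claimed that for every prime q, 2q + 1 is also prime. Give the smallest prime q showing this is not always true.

q = 7

We need the least prime q for which 2q + 1 is not prime.
q = 2: 2q + 1 = 5, prime.
q = 3: 2q + 1 = 7, prime.
q = 5: 2q + 1 = 11, prime.
q = 7: 2q + 1 = 15 = 3 × 5, not prime.
Hence q = 7 is a counterexample.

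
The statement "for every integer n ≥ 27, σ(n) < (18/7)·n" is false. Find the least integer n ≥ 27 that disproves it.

We need the least integer n ≥ 27 for which the claim fails.
For n = 27, 28, 29, 30, …, 45, 46, 47 the conclusion holds.
n = 48: σ(48) = 124; 124 ≥ 864/7.
So n = 48 is the smallest counterexample.

n = 48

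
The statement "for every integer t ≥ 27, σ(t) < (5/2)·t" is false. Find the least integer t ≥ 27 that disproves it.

We need the least integer t ≥ 27 for which the claim fails.
For t = 27, 28, 29, 30, 31, 32, 33, 34, 35 the conclusion holds.
t = 36: σ(36) = 91; 91 ≥ 90.

t = 36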